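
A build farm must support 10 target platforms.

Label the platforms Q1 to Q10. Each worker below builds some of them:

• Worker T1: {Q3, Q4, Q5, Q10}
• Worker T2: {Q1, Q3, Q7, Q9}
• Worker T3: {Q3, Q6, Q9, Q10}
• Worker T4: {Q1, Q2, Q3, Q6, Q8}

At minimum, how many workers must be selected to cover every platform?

3

Take {T1, T2, T4}. Their union is {Q1, Q2, Q3, Q4, Q5, Q6, Q7, Q8, Q9, Q10}, which is all 10 platforms.
Only T4 contains Q2, so T4 is forced; the remaining 5 platforms need at least 2 more workers (each remaining worker adds at most 3) — so at least 3 workers are needed, and 3 is optimal.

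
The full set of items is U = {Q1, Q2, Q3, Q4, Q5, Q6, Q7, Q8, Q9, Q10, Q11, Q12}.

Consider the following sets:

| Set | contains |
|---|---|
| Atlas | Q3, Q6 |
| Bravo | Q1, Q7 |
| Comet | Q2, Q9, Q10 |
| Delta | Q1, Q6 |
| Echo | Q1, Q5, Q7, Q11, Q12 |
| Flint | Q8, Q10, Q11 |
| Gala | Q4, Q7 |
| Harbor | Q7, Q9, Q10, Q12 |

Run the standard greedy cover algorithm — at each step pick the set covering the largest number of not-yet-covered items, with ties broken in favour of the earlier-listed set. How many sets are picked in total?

Greedy: pick Echo (covers 5 new) → pick Comet (covers 3 new) → pick Atlas (covers 2 new) → pick Flint (covers 1 new) → pick Gala (covers 1 new). Total picks: 5.

5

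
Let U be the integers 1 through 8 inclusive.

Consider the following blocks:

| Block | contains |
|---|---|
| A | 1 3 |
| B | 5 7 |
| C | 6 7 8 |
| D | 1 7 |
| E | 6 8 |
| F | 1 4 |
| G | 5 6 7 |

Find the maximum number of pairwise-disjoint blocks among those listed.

B, E, F are pairwise disjoint (B={5,7}; E={6,8}; F={1,4}).
Every remaining block overlaps one of these, and no 4 of the listed blocks are pairwise disjoint, so 3 is the maximum.

3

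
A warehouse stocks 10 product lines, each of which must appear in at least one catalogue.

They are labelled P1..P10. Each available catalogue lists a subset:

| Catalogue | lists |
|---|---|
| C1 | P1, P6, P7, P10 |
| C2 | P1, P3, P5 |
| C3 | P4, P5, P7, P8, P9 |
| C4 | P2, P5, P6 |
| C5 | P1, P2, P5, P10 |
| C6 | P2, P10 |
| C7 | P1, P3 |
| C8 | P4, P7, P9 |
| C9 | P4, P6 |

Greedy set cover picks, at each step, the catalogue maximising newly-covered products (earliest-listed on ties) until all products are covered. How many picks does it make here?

Greedy: pick C3 (covers 5 new) → pick C1 (covers 3 new) → pick C2 (covers 1 new) → pick C4 (covers 1 new). Total picks: 4.

4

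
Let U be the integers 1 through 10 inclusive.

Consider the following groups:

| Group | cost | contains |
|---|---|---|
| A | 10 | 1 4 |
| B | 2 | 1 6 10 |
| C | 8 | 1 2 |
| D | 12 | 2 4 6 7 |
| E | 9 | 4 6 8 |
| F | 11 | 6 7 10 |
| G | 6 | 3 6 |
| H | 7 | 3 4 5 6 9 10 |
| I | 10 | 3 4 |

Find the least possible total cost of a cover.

30

B, D, E, H together cover every point (B ∪ D ∪ E ∪ H = {1, 2, 3, 4, 5, 6, 7, 8, 9, 10}); total cost 2 + 12 + 9 + 7 = 30.
No covering selection has total cost below 30.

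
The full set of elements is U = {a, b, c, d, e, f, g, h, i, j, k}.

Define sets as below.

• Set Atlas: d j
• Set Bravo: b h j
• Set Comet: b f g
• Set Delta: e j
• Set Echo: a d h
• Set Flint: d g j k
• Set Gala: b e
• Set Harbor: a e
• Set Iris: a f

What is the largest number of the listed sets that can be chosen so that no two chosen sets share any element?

Comet, Delta, Echo are pairwise disjoint (Comet={b,f,g}; Delta={e,j}; Echo={a,d,h}).
Every remaining set overlaps one of these, and no 4 of the listed sets are pairwise disjoint, so 3 is the maximum.

3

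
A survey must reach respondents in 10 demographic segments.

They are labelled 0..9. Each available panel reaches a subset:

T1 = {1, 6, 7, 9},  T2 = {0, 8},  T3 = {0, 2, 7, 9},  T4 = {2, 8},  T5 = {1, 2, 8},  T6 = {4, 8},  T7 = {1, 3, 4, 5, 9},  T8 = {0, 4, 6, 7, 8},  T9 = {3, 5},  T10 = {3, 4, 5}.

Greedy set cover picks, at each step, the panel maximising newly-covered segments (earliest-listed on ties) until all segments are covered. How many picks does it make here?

Greedy: pick T7 (covers 5 new) → pick T8 (covers 4 new) → pick T3 (covers 1 new). Total picks: 3.

3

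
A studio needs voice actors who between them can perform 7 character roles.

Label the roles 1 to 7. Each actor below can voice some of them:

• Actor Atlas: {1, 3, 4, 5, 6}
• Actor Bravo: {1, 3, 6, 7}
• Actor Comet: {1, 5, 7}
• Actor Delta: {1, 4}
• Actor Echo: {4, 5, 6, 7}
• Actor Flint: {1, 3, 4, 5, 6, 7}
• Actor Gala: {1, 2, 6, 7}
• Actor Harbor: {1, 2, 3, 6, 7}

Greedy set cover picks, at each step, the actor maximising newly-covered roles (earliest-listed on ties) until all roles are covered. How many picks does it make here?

2

Greedy: pick Flint (covers 6 new) → pick Gala (covers 1 new). Total picks: 2.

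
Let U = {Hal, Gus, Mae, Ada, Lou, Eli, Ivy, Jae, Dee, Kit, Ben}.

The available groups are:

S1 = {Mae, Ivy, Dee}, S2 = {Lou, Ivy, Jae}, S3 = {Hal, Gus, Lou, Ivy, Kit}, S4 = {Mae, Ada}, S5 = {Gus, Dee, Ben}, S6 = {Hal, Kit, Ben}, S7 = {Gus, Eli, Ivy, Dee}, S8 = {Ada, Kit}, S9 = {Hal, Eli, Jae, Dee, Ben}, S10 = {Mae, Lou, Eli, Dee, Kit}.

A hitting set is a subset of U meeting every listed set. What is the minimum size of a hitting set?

4

The 4 elements {Gus, Mae, Jae, Kit} hit every group.
No choice of 3 elements meets every group, so 4 is the minimum.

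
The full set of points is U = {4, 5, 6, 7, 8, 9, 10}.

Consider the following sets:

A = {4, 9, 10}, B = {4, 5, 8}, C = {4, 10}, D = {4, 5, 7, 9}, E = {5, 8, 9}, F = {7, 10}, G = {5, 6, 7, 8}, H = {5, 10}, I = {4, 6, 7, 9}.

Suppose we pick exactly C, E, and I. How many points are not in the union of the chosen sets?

Union of C, E, I = {4, 5, 6, 7, 8, 9, 10} — that's every point, so 0 are uncovered.

0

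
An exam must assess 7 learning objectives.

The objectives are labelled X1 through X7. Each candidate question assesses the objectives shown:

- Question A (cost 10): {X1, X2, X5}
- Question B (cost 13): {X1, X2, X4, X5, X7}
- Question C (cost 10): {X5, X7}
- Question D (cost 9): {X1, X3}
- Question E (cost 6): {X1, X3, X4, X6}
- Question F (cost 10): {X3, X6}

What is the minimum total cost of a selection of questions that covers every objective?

B, E together cover every objective (B ∪ E = {X1, X2, X3, X4, X5, X6, X7}); total cost 13 + 6 = 19.
No covering selection has total cost below 19.

19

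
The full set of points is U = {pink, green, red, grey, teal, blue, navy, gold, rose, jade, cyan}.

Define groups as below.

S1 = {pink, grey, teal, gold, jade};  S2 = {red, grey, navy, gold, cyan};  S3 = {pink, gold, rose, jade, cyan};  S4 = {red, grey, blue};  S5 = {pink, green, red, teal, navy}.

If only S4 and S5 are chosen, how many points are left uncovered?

Union of S4, S5 = {pink, green, red, grey, teal, blue, navy}.
Not covered: gold, rose, jade, cyan — 4 points.

4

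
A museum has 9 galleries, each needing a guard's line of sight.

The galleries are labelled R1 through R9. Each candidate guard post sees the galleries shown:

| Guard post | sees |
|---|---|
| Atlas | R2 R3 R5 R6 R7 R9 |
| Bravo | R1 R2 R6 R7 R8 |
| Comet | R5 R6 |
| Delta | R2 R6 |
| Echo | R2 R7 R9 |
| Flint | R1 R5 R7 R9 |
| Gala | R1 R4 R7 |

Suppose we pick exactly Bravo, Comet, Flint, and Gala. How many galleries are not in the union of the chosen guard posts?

1

Union of Bravo, Comet, Flint, Gala = {R1, R2, R4, R5, R6, R7, R8, R9}.
Not covered: R3 — 1 gallery.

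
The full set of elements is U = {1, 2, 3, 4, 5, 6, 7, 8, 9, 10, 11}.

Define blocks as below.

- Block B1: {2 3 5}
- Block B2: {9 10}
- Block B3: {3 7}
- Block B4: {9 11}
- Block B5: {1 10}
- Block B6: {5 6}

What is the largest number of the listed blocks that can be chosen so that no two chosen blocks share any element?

B3, B4, B5, B6 are pairwise disjoint (B3={3,7}; B4={9,11}; B5={1,10}; B6={5,6}).
Every remaining block overlaps one of these, and no 5 of the listed blocks are pairwise disjoint, so 4 is the maximum.

4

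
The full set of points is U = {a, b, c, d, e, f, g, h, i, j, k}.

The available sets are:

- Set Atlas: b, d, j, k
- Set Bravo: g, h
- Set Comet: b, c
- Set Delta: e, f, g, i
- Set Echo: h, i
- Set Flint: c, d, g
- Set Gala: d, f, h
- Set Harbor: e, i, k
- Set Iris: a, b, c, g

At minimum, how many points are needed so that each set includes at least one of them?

4

T = {b, d, g, i} meets every set (each contains at least one member of T), and |T| = 4.
No choice of 3 points meets every set, so 4 is the minimum.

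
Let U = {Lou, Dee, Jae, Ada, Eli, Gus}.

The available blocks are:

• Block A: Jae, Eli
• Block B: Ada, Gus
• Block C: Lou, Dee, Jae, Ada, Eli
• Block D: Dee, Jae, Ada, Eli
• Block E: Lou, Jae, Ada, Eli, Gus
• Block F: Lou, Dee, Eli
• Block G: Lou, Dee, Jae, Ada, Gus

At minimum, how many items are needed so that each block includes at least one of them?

H = {Eli, Gus} meets every block (each contains at least one member of H), and |H| = 2.
The blocks A, B are pairwise disjoint, so any hitting set needs a separate item for each — at least 2. Hence 2 is optimal.

2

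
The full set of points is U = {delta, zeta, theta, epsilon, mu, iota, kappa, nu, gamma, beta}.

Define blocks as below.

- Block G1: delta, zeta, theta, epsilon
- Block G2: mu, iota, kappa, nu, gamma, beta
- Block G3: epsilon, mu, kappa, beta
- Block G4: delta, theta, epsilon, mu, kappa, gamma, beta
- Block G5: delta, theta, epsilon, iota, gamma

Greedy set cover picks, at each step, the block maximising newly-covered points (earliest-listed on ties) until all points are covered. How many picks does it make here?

3

Greedy: pick G4 (covers 7 new) → pick G2 (covers 2 new) → pick G1 (covers 1 new). Total picks: 3.
(The true minimum cover uses only 2 blocks, so greedy is not optimal here.)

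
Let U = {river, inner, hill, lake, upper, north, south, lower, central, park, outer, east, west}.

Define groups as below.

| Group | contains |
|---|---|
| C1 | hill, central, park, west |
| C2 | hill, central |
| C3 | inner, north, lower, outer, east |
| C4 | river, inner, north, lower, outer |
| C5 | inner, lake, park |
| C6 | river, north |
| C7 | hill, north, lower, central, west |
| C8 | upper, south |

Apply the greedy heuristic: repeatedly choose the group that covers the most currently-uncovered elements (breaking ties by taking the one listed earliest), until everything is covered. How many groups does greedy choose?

5

Greedy: pick C3 (covers 5 new) → pick C1 (covers 4 new) → pick C8 (covers 2 new) → pick C4 (covers 1 new) → pick C5 (covers 1 new). Total picks: 5.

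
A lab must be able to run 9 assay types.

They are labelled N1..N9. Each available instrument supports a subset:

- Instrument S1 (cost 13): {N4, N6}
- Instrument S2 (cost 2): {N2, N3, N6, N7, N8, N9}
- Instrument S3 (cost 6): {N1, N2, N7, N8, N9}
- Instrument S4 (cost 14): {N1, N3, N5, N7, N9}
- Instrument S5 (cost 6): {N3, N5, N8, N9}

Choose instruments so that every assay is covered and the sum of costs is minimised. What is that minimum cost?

S1, S3, S5 together cover every assay (S1 ∪ S3 ∪ S5 = {N1, N2, N3, N4, N5, N6, N7, N8, N9}); total cost 13 + 6 + 6 = 25.
The greedy pick S2, S3, S5, S1 costs 27; no covering selection beats 25.

25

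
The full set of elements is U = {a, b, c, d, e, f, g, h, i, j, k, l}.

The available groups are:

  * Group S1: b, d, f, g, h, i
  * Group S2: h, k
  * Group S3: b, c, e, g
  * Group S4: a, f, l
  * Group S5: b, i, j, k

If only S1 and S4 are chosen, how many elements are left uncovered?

Union of S1, S4 = {a, b, d, f, g, h, i, l}.
Not covered: c, e, j, k — 4 elements.

4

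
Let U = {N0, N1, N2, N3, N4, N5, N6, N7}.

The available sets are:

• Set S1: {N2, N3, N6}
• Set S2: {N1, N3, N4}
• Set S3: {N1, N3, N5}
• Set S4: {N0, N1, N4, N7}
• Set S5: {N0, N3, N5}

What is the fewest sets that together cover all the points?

3

S1, S3, and S4 cover everything between them: the union {N0, N1, N2, N3, N4, N5, N6, N7} is all of U.
Only S1 contains N2, so S1 is forced; the remaining 5 points need at least 2 more sets (each remaining set adds at most 4) — so at least 3 sets are needed, and 3 is optimal.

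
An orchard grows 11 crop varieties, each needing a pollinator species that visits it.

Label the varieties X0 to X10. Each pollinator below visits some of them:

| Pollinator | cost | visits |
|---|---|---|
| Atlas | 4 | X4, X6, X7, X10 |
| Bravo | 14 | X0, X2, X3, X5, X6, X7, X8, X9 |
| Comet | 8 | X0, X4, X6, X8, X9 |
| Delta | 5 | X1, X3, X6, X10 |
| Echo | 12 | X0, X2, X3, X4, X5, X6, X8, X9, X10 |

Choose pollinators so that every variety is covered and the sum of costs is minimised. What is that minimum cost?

21

Atlas, Delta, Echo together cover every variety (Atlas ∪ Delta ∪ Echo = {X0, X1, X2, X3, X4, X5, X6, X7, X8, X9, X10}); total cost 4 + 5 + 12 = 21.
No covering selection has total cost below 21.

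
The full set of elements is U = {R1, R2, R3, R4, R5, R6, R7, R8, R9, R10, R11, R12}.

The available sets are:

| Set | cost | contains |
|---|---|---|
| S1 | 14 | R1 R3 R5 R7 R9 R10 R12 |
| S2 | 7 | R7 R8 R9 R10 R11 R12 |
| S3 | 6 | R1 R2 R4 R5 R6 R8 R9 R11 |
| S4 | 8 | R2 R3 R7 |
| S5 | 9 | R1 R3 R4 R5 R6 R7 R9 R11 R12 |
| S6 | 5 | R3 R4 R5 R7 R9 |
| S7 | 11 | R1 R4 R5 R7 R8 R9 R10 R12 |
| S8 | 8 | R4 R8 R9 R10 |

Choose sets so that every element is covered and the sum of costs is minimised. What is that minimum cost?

S2, S3, S6 together cover every element (S2 ∪ S3 ∪ S6 = {R1, R2, R3, R4, R5, R6, R7, R8, R9, R10, R11, R12}); total cost 7 + 6 + 5 = 18.
No covering selection has total cost below 18.

18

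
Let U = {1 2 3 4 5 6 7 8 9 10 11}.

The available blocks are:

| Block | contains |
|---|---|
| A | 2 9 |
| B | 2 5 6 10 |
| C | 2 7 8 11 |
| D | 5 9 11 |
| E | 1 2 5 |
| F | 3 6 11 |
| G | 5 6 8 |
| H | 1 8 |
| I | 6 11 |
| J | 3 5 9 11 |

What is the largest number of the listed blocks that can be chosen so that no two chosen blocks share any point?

3

A, F, H are pairwise disjoint (A={2,9}; F={3,6,11}; H={1,8}).
Every remaining block overlaps one of these, and no 4 of the listed blocks are pairwise disjoint, so 3 is the maximum.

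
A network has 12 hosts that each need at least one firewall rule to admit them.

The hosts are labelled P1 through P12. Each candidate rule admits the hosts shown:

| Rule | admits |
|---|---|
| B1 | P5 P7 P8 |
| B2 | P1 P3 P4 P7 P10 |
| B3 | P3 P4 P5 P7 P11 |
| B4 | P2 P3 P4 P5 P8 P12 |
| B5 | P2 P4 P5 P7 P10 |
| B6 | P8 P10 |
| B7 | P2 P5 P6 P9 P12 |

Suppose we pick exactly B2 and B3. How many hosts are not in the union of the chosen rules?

Union of B2, B3 = {P1, P3, P4, P5, P7, P10, P11}.
Not covered: P2, P6, P8, P9, P12 — 5 hosts.

5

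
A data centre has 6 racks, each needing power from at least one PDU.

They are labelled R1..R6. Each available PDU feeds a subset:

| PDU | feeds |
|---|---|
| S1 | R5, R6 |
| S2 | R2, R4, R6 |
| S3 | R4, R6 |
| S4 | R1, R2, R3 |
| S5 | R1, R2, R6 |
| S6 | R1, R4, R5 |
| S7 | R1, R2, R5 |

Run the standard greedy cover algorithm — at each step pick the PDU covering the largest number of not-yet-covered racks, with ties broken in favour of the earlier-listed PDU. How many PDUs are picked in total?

Greedy: pick S2 (covers 3 new) → pick S4 (covers 2 new) → pick S1 (covers 1 new). Total picks: 3.

3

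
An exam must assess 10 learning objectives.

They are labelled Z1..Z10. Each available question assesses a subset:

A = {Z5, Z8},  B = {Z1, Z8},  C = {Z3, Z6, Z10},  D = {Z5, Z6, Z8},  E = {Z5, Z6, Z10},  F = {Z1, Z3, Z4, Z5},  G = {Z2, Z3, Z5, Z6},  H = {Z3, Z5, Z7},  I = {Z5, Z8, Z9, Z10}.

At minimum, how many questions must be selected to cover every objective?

F and G and H and I together: F ∪ G ∪ H ∪ I = {Z1, Z2, Z3, Z4, Z5, Z6, Z7, Z8, Z9, Z10} — every objective is covered.
Only H contains Z7, so H is forced; the remaining 7 objectives need at least 3 more questions (each remaining question adds at most 3) — so at least 4 questions are needed, and 4 is optimal.

4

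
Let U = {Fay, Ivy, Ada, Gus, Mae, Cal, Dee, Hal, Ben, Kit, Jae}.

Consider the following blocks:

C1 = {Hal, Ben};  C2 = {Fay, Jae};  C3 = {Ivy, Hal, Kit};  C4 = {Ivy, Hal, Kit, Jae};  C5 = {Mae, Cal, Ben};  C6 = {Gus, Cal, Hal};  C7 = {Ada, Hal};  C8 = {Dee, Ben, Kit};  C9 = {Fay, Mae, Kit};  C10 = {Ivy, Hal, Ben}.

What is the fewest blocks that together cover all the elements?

5

C4 and C6 and C7 and C8 and C9 together: C4 ∪ C6 ∪ C7 ∪ C8 ∪ C9 = {Fay, Ivy, Ada, Gus, Mae, Cal, Dee, Hal, Ben, Kit, Jae} — every element is covered.
No 4 of the 10 blocks cover everything (all 210 combinations miss at least one element), so 5 is optimal.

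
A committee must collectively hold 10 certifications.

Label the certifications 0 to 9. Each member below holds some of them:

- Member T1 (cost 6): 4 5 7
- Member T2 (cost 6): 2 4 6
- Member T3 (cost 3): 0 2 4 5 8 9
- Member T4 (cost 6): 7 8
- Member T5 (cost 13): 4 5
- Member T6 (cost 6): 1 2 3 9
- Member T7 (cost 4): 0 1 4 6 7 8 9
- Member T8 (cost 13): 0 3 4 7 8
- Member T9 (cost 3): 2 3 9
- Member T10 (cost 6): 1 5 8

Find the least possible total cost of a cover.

T3, T7, T9 together cover every certification (T3 ∪ T7 ∪ T9 = {0, 1, 2, 3, 4, 5, 6, 7, 8, 9}); total cost 3 + 4 + 3 = 10.
No covering selection has total cost below 10.

10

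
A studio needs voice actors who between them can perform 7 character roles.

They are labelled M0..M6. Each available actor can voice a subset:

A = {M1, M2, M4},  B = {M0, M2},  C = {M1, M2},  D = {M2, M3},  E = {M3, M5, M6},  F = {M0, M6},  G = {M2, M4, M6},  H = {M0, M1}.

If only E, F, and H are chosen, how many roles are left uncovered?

2

Union of E, F, H = {M0, M1, M3, M5, M6}.
Not covered: M2, M4 — 2 roles.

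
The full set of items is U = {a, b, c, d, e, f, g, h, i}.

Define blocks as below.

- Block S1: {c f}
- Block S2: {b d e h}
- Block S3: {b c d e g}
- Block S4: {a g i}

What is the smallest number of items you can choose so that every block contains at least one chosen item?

3

The 3 items {c, e, g} hit every block.
The blocks S1, S2, S4 are pairwise disjoint, so any hitting set needs a separate item for each — at least 3. Hence 3 is optimal.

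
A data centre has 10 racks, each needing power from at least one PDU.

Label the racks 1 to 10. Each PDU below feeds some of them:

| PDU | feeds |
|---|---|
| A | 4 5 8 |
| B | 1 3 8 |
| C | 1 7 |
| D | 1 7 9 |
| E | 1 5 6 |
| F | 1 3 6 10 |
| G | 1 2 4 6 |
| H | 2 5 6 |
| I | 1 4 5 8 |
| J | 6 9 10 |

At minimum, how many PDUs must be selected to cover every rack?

4

Take {A, D, F, G}. Their union is {1, 2, 3, 4, 5, 6, 7, 8, 9, 10}, which is all 10 racks.
No 3 of the 10 PDUs cover everything (all 120 combinations miss at least one rack), so 4 is optimal.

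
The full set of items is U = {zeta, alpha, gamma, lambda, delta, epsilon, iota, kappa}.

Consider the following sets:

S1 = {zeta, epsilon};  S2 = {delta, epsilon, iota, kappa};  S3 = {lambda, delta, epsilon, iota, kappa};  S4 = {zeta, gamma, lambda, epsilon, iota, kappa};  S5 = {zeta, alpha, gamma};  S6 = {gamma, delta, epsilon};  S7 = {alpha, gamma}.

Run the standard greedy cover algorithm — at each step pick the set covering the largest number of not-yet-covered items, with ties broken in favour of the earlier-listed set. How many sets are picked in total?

3

Greedy: pick S4 (covers 6 new) → pick S2 (covers 1 new) → pick S5 (covers 1 new). Total picks: 3.
(The true minimum cover uses only 2 sets, so greedy is not optimal here.)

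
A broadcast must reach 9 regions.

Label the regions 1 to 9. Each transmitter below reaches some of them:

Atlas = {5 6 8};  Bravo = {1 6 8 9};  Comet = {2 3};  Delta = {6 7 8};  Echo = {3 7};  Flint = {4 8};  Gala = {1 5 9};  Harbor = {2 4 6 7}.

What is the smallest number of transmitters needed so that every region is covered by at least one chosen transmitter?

Atlas and Bravo and Comet and Harbor together: Atlas ∪ Bravo ∪ Comet ∪ Harbor = {1, 2, 3, 4, 5, 6, 7, 8, 9} — every region is covered.
No 3 of the 8 transmitters cover everything (all 56 combinations miss at least one region), so 4 is optimal.

4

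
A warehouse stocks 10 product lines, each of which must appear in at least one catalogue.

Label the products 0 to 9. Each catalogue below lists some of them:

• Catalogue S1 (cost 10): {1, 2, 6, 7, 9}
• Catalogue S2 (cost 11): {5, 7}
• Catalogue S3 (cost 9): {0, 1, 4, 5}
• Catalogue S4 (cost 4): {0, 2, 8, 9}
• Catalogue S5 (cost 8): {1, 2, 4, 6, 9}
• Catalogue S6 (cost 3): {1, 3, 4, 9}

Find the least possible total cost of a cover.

S2, S4, S5, S6 together cover every product (S2 ∪ S4 ∪ S5 ∪ S6 = {0, 1, 2, 3, 4, 5, 6, 7, 8, 9}); total cost 11 + 4 + 8 + 3 = 26.
No covering selection has total cost below 26.

26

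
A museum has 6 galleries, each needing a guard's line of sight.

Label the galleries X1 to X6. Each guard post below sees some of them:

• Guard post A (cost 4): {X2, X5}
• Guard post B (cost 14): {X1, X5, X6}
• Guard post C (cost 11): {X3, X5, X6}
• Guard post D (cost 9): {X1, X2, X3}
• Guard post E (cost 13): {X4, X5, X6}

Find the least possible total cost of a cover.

22

D, E together cover every gallery (D ∪ E = {X1, X2, X3, X4, X5, X6}); total cost 9 + 13 = 22.
The greedy pick A, D, E costs 26; no covering selection beats 22.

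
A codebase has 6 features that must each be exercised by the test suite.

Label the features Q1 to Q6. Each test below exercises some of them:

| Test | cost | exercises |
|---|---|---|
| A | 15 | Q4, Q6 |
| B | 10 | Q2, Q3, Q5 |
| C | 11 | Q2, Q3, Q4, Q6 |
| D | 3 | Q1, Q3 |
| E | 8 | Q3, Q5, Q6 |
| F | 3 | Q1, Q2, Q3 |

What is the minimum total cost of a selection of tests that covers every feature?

C, D, E together cover every feature (C ∪ D ∪ E = {Q1, Q2, Q3, Q4, Q5, Q6}); total cost 11 + 3 + 8 = 22.
No covering selection has total cost below 22.

22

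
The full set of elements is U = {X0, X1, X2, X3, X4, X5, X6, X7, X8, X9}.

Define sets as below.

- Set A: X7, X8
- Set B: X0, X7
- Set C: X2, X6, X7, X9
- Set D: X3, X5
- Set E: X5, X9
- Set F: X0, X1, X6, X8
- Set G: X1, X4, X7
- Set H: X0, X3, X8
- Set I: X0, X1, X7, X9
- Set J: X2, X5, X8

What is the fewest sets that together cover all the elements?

C, G, H, and J cover everything between them: the union {X0, X1, X2, X3, X4, X5, X6, X7, X8, X9} is all of U.
Only G contains X4, so G is forced; the remaining 7 elements need at least 3 more sets (each remaining set adds at most 3) — so at least 4 sets are needed, and 4 is optimal.

4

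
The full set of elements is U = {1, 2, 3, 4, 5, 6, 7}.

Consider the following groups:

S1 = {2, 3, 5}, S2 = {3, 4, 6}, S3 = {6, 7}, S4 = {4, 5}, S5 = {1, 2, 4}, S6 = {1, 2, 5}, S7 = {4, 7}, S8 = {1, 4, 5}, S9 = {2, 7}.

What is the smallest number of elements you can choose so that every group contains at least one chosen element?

H = {2, 4, 7} meets every group (each contains at least one member of H), and |H| = 3.
No choice of 2 elements meets every group, so 3 is the minimum.

3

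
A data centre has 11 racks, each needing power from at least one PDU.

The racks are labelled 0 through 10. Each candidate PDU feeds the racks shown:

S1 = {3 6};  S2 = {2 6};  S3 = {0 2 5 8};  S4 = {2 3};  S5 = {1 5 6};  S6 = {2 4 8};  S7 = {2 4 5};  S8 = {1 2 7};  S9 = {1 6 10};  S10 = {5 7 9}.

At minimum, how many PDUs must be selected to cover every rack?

Take {S1, S3, S7, S9, S10}. Their union is {0, 1, 2, 3, 4, 5, 6, 7, 8, 9, 10}, which is all 11 racks.
No 4 of the 10 PDUs cover everything (all 210 combinations miss at least one rack), so 5 is optimal.

5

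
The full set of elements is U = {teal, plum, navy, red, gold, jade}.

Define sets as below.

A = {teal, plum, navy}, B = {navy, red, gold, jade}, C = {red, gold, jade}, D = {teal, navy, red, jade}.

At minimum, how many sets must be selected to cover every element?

Take {A, C}. Their union is {teal, plum, navy, red, gold, jade}, which is all 6 elements.
No single set has all 6 elements (the largest, B, has 4), so 2 is optimal.

2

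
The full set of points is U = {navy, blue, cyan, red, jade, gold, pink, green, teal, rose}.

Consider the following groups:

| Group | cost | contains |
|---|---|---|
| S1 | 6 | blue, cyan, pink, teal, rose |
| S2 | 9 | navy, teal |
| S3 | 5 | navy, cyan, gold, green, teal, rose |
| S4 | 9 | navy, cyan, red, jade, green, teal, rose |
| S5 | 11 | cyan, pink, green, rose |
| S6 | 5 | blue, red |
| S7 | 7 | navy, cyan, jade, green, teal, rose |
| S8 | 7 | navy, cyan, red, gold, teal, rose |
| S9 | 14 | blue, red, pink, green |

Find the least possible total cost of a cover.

20

S1, S3, S4 together cover every point (S1 ∪ S3 ∪ S4 = {navy, blue, cyan, red, jade, gold, pink, green, teal, rose}); total cost 6 + 5 + 9 = 20.
The greedy pick S3, S6, S1, S7 costs 23; no covering selection beats 20.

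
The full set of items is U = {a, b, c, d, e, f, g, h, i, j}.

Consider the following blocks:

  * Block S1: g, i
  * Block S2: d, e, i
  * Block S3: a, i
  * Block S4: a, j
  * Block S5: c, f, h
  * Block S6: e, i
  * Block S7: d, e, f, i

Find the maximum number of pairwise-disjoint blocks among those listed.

3

S4, S5, S6 are pairwise disjoint (S4={a,j}; S5={c,f,h}; S6={e,i}).
Every remaining block overlaps one of these, and no 4 of the listed blocks are pairwise disjoint, so 3 is the maximum.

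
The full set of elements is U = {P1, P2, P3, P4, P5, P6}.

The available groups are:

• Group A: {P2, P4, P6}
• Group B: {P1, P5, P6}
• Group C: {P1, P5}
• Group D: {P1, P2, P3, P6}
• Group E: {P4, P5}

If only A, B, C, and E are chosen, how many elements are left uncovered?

Union of A, B, C, E = {P1, P2, P4, P5, P6}.
Not covered: P3 — 1 element.

1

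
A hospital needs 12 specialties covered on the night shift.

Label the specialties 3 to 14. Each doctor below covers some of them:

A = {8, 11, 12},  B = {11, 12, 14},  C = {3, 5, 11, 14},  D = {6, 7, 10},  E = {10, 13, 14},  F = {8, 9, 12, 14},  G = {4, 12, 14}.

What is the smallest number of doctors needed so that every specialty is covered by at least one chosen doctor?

5

C and D and E and F and G together: C ∪ D ∪ E ∪ F ∪ G = {3, 4, 5, 6, 7, 8, 9, 10, 11, 12, 13, 14} — every specialty is covered.
No 4 of the 7 doctors cover everything (all 35 combinations miss at least one specialty), so 5 is optimal.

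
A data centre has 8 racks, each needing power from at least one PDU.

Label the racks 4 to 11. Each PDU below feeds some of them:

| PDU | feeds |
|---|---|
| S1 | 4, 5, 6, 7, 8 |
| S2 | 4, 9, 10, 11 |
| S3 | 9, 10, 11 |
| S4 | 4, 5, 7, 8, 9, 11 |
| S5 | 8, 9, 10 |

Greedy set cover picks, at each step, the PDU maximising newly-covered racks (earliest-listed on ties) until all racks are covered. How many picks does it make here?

Greedy: pick S4 (covers 6 new) → pick S1 (covers 1 new) → pick S2 (covers 1 new). Total picks: 3.
(The true minimum cover uses only 2 PDUs, so greedy is not optimal here.)

3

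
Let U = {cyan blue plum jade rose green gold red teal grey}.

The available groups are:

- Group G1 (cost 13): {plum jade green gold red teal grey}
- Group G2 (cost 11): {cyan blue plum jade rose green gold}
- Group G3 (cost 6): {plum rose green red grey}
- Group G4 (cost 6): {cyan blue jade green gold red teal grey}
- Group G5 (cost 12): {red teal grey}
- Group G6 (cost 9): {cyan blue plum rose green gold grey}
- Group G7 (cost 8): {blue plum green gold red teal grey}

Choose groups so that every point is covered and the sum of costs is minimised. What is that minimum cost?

12

G3, G4 together cover every point (G3 ∪ G4 = {cyan, blue, plum, jade, rose, green, gold, red, teal, grey}); total cost 6 + 6 = 12.
No covering selection has total cost below 12.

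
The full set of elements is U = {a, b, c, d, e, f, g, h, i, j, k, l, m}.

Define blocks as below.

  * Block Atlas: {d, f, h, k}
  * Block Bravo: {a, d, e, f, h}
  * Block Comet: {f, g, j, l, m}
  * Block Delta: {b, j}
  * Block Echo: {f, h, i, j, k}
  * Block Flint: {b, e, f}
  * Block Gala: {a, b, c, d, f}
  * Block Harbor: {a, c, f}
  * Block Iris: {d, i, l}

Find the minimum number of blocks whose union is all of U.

Comet, Echo, Flint, and Gala cover everything between them: the union {a, b, c, d, e, f, g, h, i, j, k, l, m} is all of U.
No 3 of the 9 blocks cover everything (all 84 combinations miss at least one element), so 4 is optimal.

4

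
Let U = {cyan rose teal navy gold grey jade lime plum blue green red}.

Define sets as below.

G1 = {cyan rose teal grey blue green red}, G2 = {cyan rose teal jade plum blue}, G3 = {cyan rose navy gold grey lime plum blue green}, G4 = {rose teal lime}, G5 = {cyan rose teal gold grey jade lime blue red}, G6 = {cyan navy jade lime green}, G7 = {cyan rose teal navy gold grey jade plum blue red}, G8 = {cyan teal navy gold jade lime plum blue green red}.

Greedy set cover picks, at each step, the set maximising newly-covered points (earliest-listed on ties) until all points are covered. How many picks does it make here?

2

Greedy: pick G7 (covers 10 new) → pick G3 (covers 2 new). Total picks: 2.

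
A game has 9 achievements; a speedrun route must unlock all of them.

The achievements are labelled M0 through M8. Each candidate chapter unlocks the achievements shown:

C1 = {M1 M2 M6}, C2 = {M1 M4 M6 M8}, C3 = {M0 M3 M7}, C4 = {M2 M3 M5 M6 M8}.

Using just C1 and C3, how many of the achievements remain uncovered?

Union of C1, C3 = {M0, M1, M2, M3, M6, M7}.
Not covered: M4, M5, M8 — 3 achievements.

3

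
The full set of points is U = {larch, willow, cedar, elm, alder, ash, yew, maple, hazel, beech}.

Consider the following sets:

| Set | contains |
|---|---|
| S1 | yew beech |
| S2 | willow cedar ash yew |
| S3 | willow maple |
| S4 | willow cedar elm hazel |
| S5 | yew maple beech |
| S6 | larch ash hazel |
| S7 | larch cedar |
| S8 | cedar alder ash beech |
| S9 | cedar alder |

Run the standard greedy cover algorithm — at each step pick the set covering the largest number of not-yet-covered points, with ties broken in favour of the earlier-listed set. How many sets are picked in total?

Greedy: pick S2 (covers 4 new) → pick S4 (covers 2 new) → pick S5 (covers 2 new) → pick S6 (covers 1 new) → pick S8 (covers 1 new). Total picks: 5.
(The true minimum cover uses only 4 sets, so greedy is not optimal here.)

5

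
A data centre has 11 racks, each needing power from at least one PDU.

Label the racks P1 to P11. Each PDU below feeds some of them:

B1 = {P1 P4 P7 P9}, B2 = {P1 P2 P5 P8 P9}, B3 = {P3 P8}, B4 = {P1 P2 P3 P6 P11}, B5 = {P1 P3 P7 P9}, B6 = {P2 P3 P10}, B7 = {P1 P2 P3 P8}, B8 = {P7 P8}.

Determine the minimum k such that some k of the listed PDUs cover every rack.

4

B1 and B2 and B4 and B6 together: B1 ∪ B2 ∪ B4 ∪ B6 = {P1, P2, P3, P4, P5, P6, P7, P8, P9, P10, P11} — every rack is covered.
No 3 of the 8 PDUs cover everything (all 56 combinations miss at least one rack), so 4 is optimal.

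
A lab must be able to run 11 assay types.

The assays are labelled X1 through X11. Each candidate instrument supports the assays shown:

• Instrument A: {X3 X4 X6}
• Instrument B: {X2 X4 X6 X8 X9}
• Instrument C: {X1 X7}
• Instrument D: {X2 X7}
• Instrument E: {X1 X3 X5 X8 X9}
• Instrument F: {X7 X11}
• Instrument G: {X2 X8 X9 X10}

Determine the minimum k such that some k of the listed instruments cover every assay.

4

Take {A, E, F, G}. Their union is {X1, X2, X3, X4, X5, X6, X7, X8, X9, X10, X11}, which is all 11 assays.
Only G contains X10, so G is forced; the remaining 7 assays need at least 3 more instruments (each remaining instrument adds at most 3) — so at least 4 instruments are needed, and 4 is optimal.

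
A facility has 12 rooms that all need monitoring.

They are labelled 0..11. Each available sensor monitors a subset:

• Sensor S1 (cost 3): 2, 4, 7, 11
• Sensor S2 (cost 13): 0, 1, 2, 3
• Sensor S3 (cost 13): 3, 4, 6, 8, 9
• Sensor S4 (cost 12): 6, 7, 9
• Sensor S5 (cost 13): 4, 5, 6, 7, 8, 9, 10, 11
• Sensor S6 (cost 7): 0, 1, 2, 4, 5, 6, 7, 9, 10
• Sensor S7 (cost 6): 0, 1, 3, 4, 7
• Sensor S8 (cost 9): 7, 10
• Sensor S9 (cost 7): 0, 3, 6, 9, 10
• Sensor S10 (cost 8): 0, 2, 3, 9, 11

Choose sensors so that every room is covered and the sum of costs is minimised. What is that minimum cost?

S1, S5, S7 together cover every room (S1 ∪ S5 ∪ S7 = {0, 1, 2, 3, 4, 5, 6, 7, 8, 9, 10, 11}); total cost 3 + 13 + 6 = 22.
The greedy pick S1, S6, S7, S3 costs 29; no covering selection beats 22.

22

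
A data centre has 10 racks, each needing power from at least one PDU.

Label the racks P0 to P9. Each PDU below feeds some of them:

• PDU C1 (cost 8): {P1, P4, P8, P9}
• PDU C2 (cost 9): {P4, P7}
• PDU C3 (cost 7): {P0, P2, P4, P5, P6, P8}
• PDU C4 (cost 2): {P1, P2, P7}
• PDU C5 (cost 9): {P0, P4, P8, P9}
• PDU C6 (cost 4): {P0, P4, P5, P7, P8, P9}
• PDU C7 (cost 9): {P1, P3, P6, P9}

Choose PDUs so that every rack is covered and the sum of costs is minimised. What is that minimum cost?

C4, C6, C7 together cover every rack (C4 ∪ C6 ∪ C7 = {P0, P1, P2, P3, P4, P5, P6, P7, P8, P9}); total cost 2 + 4 + 9 = 15.
No covering selection has total cost below 15.

15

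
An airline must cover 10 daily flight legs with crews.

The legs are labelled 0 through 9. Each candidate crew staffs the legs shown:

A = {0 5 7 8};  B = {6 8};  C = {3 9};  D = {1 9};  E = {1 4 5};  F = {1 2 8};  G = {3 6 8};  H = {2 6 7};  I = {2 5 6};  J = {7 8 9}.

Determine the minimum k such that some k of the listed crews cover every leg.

4

A and C and E and I together: A ∪ C ∪ E ∪ I = {0, 1, 2, 3, 4, 5, 6, 7, 8, 9} — every leg is covered.
Only A contains 0, so A is forced; the remaining 6 legs need at least 3 more crews (each remaining crew adds at most 2) — so at least 4 crews are needed, and 4 is optimal.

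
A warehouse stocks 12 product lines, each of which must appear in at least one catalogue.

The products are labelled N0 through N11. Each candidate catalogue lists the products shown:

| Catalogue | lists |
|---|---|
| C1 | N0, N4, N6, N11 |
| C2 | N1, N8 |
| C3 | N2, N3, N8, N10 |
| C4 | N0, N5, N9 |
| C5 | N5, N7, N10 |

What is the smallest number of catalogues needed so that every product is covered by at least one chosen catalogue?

C1 and C2 and C3 and C4 and C5 together: C1 ∪ C2 ∪ C3 ∪ C4 ∪ C5 = {N0, N1, N2, N3, N4, N5, N6, N7, N8, N9, N10, N11} — every product is covered.
No 4 of the 5 catalogues cover everything (all 5 combinations miss at least one product), so 5 is optimal.

5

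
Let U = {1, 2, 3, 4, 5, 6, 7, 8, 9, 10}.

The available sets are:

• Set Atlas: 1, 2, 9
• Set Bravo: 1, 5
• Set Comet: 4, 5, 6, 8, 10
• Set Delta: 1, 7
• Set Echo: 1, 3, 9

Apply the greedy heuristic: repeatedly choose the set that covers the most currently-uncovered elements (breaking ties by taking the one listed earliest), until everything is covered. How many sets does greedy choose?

4

Greedy: pick Comet (covers 5 new) → pick Atlas (covers 3 new) → pick Delta (covers 1 new) → pick Echo (covers 1 new). Total picks: 4.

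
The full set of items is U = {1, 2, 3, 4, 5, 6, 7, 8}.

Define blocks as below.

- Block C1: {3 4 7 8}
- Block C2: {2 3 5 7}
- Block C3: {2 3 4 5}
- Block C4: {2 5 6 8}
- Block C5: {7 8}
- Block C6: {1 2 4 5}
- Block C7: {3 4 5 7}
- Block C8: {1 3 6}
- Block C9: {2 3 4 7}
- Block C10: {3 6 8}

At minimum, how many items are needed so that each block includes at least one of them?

The 3 items {2, 6, 7} hit every block.
No choice of 2 items meets every block, so 3 is the minimum.

3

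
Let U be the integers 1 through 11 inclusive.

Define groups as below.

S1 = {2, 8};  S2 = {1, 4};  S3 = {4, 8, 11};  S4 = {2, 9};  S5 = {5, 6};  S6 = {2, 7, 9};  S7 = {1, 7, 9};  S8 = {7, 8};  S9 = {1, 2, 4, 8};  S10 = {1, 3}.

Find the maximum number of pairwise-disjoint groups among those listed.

4

S3, S5, S6, S10 are pairwise disjoint (S3={4,8,11}; S5={5,6}; S6={2,7,9}; S10={1,3}).
Every remaining group overlaps one of these, and no 5 of the listed groups are pairwise disjoint, so 4 is the maximum.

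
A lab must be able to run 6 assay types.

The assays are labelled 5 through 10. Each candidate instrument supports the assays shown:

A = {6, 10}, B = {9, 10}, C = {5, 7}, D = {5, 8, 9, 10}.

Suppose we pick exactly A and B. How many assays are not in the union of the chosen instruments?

3

Union of A, B = {6, 9, 10}.
Not covered: 5, 7, 8 — 3 assays.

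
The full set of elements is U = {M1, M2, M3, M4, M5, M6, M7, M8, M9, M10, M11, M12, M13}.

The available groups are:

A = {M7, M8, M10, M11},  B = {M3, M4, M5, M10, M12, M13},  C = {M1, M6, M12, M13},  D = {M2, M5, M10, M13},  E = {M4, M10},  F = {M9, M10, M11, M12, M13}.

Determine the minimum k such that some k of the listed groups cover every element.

A and B and C and D and F together: A ∪ B ∪ C ∪ D ∪ F = {M1, M2, M3, M4, M5, M6, M7, M8, M9, M10, M11, M12, M13} — every element is covered.
No 4 of the 6 groups cover everything (all 15 combinations miss at least one element), so 5 is optimal.

5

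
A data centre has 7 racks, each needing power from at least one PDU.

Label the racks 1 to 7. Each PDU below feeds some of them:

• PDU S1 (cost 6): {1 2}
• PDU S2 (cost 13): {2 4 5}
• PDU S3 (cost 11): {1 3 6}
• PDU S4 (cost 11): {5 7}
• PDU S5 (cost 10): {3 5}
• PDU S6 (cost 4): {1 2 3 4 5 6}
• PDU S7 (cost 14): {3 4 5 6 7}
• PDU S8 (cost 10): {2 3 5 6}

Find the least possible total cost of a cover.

15

S4, S6 together cover every rack (S4 ∪ S6 = {1, 2, 3, 4, 5, 6, 7}); total cost 11 + 4 = 15.
No covering selection has total cost below 15.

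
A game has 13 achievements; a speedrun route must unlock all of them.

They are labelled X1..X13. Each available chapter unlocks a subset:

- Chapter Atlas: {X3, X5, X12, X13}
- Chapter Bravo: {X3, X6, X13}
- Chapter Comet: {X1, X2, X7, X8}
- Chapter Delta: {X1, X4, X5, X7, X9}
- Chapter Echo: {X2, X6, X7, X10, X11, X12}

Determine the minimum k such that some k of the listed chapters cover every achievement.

4

Take {Atlas, Comet, Delta, Echo}. Their union is {X1, X2, X3, X4, X5, X6, X7, X8, X9, X10, X11, X12, X13}, which is all 13 achievements.
Only Comet contains X8, so Comet is forced; the remaining 9 achievements need at least 3 more chapters (each remaining chapter adds at most 4) — so at least 4 chapters are needed, and 4 is optimal.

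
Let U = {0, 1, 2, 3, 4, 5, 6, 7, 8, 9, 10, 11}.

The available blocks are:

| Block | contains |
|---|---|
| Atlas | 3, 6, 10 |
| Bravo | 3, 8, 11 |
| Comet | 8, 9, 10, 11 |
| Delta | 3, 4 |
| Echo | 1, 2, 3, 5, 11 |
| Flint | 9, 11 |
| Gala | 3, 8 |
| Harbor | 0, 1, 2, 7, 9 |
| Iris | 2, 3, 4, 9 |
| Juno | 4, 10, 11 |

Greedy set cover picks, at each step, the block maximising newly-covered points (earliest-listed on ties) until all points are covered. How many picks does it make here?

Greedy: pick Echo (covers 5 new) → pick Comet (covers 3 new) → pick Harbor (covers 2 new) → pick Atlas (covers 1 new) → pick Delta (covers 1 new). Total picks: 5.

5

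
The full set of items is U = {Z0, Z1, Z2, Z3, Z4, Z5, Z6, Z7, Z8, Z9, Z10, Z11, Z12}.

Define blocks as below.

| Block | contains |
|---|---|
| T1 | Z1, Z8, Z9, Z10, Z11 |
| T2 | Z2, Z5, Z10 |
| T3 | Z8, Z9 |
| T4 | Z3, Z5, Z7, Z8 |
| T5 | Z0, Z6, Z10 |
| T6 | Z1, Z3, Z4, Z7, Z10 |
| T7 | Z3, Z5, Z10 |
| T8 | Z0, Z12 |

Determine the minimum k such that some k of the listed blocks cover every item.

Take {T1, T2, T5, T6, T8}. Their union is {Z0, Z1, Z2, Z3, Z4, Z5, Z6, Z7, Z8, Z9, Z10, Z11, Z12}, which is all 13 items.
No 4 of the 8 blocks cover everything (all 70 combinations miss at least one item), so 5 is optimal.

5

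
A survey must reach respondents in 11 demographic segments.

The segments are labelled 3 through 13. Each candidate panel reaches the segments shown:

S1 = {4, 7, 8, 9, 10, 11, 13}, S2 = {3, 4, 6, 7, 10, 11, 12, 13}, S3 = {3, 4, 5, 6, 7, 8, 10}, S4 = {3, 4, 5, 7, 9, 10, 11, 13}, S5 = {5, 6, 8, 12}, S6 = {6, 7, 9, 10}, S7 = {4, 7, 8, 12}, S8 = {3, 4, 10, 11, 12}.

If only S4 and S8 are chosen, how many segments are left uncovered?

2

Union of S4, S8 = {3, 4, 5, 7, 9, 10, 11, 12, 13}.
Not covered: 6, 8 — 2 segments.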